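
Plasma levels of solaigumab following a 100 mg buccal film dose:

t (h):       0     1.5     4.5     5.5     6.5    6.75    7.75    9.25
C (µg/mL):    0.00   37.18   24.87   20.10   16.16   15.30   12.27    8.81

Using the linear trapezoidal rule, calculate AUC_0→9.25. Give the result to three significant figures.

Trapezoidal AUC_0→9.25:
  [0→1.5]: (0.00+37.18)/2 × 1.5 = 27.885
  [1.5→4.5]: (37.18+24.87)/2 × 3 = 93.075
  [4.5→5.5]: (24.87+20.10)/2 × 1 = 22.485
  [5.5→6.5]: (20.10+16.16)/2 × 1 = 18.13
  [6.5→6.75]: (16.16+15.30)/2 × 0.25 = 3.9325
  [6.75→7.75]: (15.30+12.27)/2 × 1 = 13.785
  [7.75→9.25]: (12.27+8.81)/2 × 1.5 = 15.81
  Sum = 195.1025 µg/mL·h

AUC = 195 µg/mL·h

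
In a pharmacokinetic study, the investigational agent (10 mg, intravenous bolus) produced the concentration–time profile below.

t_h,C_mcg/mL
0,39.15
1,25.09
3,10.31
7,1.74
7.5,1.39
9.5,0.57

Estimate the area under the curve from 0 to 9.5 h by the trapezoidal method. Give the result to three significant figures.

AUC = 94.4 mcg/mL·h

Trapezoidal AUC_0→9.5:
  [0→1]: (39.15+25.09)/2 × 1 = 32.12
  [1→3]: (25.09+10.31)/2 × 2 = 35.4
  [3→7]: (10.31+1.74)/2 × 4 = 24.1
  [7→7.5]: (1.74+1.39)/2 × 0.5 = 0.7825
  [7.5→9.5]: (1.39+0.57)/2 × 2 = 1.96
  Sum = 94.3625 mcg/mL·h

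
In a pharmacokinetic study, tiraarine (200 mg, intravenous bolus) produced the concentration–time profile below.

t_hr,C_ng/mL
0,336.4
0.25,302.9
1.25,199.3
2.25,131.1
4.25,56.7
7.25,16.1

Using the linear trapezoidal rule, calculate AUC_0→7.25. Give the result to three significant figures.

Trapezoidal AUC_0→7.25:
  [0→0.25]: (336.4+302.9)/2 × 0.25 = 79.9125
  [0.25→1.25]: (302.9+199.3)/2 × 1 = 251.1
  [1.25→2.25]: (199.3+131.1)/2 × 1 = 165.2
  [2.25→4.25]: (131.1+56.7)/2 × 2 = 187.8
  [4.25→7.25]: (56.7+16.1)/2 × 3 = 109.2
  Sum = 793.2125 ng/mL·hr

AUC = 793 ng/mL·hr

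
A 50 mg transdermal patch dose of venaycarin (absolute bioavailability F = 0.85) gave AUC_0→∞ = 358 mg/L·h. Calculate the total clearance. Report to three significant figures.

CL = 0.119 L/h

CL = F × Dose / AUC_0→∞
   = 0.85 × 50 / 358 = 0.118715 L/h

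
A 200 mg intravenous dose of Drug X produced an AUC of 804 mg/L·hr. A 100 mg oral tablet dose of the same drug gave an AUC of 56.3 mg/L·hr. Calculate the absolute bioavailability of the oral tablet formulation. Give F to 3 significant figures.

F = 0.140

F = (AUC_ev / D_ev) / (AUC_iv / D_iv)
  = (56.3/100) / (804/200)
  = 0.563 / 4.02 = 0.1400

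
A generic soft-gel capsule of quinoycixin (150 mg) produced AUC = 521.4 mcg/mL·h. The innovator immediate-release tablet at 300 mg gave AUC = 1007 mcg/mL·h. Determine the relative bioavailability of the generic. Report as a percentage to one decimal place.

F_rel = 103.6%

F_rel = (AUC_test/D_test) / (AUC_ref/D_ref)
      = (521.4/150) / (1007/300)
      = 3.476 / 3.35667 = 1.0356 = 103.56%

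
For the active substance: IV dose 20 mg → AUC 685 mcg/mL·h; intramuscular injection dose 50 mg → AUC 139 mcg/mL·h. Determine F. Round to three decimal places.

F = 0.081

F = (AUC_ev / D_ev) / (AUC_iv / D_iv)
  = (139/50) / (685/20)
  = 2.78 / 34.25 = 0.0812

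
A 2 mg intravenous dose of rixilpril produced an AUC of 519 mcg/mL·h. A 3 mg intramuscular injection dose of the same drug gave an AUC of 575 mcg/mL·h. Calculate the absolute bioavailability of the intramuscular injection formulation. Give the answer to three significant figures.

F = (AUC_ev / D_ev) / (AUC_iv / D_iv)
  = (575/3) / (519/2)
  = 191.667 / 259.5 = 0.7386

F = 0.739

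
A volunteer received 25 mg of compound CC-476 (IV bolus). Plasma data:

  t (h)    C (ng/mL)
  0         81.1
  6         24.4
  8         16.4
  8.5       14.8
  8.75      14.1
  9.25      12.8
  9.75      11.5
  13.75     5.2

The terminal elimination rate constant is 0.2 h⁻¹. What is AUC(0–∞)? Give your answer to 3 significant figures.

AUC = 441 ng/mL·h

Trapezoidal AUC_0→13.75:
  [0→6]: (81.1+24.4)/2 × 6 = 316.5
  [6→8]: (24.4+16.4)/2 × 2 = 40.8
  [8→8.5]: (16.4+14.8)/2 × 0.5 = 7.8
  [8.5→8.75]: (14.8+14.1)/2 × 0.25 = 3.6125
  [8.75→9.25]: (14.1+12.8)/2 × 0.5 = 6.725
  [9.25→9.75]: (12.8+11.5)/2 × 0.5 = 6.075
  [9.75→13.75]: (11.5+5.2)/2 × 4 = 33.4
  Sum = 414.9125 ng/mL·h
Extrapolated tail: C_last / k_e = 5.2 / 0.2 = 26.000
AUC_0→∞ = 414.9125 + 26.000 = 440.9125 ng/mL·h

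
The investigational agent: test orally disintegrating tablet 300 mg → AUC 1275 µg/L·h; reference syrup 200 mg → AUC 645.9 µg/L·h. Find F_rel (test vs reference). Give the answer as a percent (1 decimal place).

F_rel = (AUC_test/D_test) / (AUC_ref/D_ref)
      = (1275/300) / (645.9/200)
      = 4.25 / 3.2295 = 1.3160 = 131.60%

F_rel = 131.6%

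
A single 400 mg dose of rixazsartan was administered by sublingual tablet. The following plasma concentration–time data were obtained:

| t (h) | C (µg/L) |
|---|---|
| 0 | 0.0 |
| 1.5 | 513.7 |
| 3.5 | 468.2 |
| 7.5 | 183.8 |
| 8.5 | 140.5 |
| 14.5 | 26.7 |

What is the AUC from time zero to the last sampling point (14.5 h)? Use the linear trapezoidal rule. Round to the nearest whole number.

AUC = 3335 µg/L·h

Trapezoidal AUC_0→14.5:
  [0→1.5]: (0.0+513.7)/2 × 1.5 = 385.275
  [1.5→3.5]: (513.7+468.2)/2 × 2 = 981.9
  [3.5→7.5]: (468.2+183.8)/2 × 4 = 1304.0
  [7.5→8.5]: (183.8+140.5)/2 × 1 = 162.15
  [8.5→14.5]: (140.5+26.7)/2 × 6 = 501.6
  Sum = 3334.925 µg/L·h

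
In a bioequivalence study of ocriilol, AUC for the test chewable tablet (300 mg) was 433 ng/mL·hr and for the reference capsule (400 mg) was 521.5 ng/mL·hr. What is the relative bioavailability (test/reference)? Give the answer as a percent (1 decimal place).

F_rel = 110.7%

F_rel = (AUC_test/D_test) / (AUC_ref/D_ref)
      = (433/300) / (521.5/400)
      = 1.44333 / 1.30375 = 1.1071 = 110.71%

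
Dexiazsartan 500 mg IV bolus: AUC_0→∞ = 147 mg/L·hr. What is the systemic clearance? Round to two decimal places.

CL = Dose_iv / AUC_0→∞
   = 500 / 147 = 3.40136 L/hr

CL = 3.40 L/hr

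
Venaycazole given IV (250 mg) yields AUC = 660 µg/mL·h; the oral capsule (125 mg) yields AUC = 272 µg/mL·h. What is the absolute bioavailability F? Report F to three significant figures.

F = 0.824

F = (AUC_ev / D_ev) / (AUC_iv / D_iv)
  = (272/125) / (660/250)
  = 2.176 / 2.64 = 0.8242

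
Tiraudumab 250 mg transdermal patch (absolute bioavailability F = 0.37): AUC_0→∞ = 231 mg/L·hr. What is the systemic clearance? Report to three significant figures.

CL = 0.400 L/hr

CL = F × Dose / AUC_0→∞
   = 0.37 × 250 / 231 = 0.400433 L/hr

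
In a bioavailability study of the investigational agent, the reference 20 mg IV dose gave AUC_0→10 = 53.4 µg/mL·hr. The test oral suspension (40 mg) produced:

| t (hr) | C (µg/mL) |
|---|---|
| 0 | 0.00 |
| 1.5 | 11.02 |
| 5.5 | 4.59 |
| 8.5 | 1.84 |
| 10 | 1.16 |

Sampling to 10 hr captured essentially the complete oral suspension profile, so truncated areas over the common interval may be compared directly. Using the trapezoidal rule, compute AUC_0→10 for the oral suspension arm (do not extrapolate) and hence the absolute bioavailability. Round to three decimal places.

F = 0.481

Trapezoidal AUC_0→10 (oral suspension):
  [0→1.5]: (0.00+11.02)/2 × 1.5 = 8.265
  [1.5→5.5]: (11.02+4.59)/2 × 4 = 31.22
  [5.5→8.5]: (4.59+1.84)/2 × 3 = 9.645
  [8.5→10]: (1.84+1.16)/2 × 1.5 = 2.25
  Sum = 51.38 µg/mL·hr
F = (AUC_ev/D_ev)/(AUC_iv/D_iv) = (51.38/40)/(53.4/20) = 1.2845/2.67 = 0.4811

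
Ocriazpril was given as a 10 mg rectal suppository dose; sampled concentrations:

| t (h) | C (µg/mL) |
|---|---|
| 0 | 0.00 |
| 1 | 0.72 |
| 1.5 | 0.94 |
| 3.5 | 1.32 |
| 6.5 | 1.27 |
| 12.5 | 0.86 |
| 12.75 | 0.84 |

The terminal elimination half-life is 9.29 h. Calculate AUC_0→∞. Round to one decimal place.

AUC = 24.8 µg/mL·h

Trapezoidal AUC_0→12.75:
  [0→1]: (0.00+0.72)/2 × 1 = 0.36
  [1→1.5]: (0.72+0.94)/2 × 0.5 = 0.415
  [1.5→3.5]: (0.94+1.32)/2 × 2 = 2.26
  [3.5→6.5]: (1.32+1.27)/2 × 3 = 3.885
  [6.5→12.5]: (1.27+0.86)/2 × 6 = 6.39
  [12.5→12.75]: (0.86+0.84)/2 × 0.25 = 0.2125
  Sum = 13.5225 µg/mL·h
k_e = ln2 / t½ = 0.693147 / 9.29 = 0.0746 h^-1
Extrapolated tail: C_last / k_e = 0.84 / 0.0746 = 11.260
AUC_0→∞ = 13.5225 + 11.260 = 24.7825 µg/mL·h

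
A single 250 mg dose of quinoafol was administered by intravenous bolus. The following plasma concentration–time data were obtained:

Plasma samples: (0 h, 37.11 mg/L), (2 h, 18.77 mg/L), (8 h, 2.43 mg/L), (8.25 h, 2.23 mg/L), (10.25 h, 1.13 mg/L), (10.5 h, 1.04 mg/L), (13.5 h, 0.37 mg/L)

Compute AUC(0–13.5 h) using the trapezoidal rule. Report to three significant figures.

Trapezoidal AUC_0→13.5:
  [0→2]: (37.11+18.77)/2 × 2 = 55.88
  [2→8]: (18.77+2.43)/2 × 6 = 63.6
  [8→8.25]: (2.43+2.23)/2 × 0.25 = 0.5825
  [8.25→10.25]: (2.23+1.13)/2 × 2 = 3.36
  [10.25→10.5]: (1.13+1.04)/2 × 0.25 = 0.27125
  [10.5→13.5]: (1.04+0.37)/2 × 3 = 2.115
  Sum = 125.80875 mg/L·h

AUC = 126 mg/L·h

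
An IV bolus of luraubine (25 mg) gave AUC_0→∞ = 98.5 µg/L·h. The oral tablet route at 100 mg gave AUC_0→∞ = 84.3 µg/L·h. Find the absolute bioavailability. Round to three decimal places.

F = 0.214

F = (AUC_ev / D_ev) / (AUC_iv / D_iv)
  = (84.3/100) / (98.5/25)
  = 0.843 / 3.94 = 0.2140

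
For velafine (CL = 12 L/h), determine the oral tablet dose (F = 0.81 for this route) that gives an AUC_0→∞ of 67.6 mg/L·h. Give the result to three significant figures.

Dose = CL × AUC_0→∞ / F
     = 12 × 67.6 / 0.81 = 1001.48 mg

Dose = 1000 mg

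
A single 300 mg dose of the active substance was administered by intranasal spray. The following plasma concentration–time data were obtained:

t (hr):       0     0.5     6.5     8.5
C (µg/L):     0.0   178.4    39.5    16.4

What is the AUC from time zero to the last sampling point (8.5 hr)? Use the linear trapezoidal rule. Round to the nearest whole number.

AUC = 754 µg/L·hr

Trapezoidal AUC_0→8.5:
  [0→0.5]: (0.0+178.4)/2 × 0.5 = 44.6
  [0.5→6.5]: (178.4+39.5)/2 × 6 = 653.7
  [6.5→8.5]: (39.5+16.4)/2 × 2 = 55.9
  Sum = 754.2 µg/L·hr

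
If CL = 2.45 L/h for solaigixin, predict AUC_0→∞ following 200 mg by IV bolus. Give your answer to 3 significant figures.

AUC_0→∞ = Dose_iv / CL
        = 200 / 2.45 = 81.6327 mg/L·h

AUC = 81.6 mg/L·h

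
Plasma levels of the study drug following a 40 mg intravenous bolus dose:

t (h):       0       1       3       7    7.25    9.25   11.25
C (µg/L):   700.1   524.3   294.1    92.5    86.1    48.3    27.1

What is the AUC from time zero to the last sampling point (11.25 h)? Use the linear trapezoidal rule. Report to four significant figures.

AUC = 2436 µg/L·h

Trapezoidal AUC_0→11.25:
  [0→1]: (700.1+524.3)/2 × 1 = 612.2
  [1→3]: (524.3+294.1)/2 × 2 = 818.4
  [3→7]: (294.1+92.5)/2 × 4 = 773.2
  [7→7.25]: (92.5+86.1)/2 × 0.25 = 22.325
  [7.25→9.25]: (86.1+48.3)/2 × 2 = 134.4
  [9.25→11.25]: (48.3+27.1)/2 × 2 = 75.4
  Sum = 2435.925 µg/L·h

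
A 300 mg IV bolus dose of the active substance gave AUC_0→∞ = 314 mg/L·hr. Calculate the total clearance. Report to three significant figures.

CL = 0.955 L/hr

CL = Dose_iv / AUC_0→∞
   = 300 / 314 = 0.955414 L/hr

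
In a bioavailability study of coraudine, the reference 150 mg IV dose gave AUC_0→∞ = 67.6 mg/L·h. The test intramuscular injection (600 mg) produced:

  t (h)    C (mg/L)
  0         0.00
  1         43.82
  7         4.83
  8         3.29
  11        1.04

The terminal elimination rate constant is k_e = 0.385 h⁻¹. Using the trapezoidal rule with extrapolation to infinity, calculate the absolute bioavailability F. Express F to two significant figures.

F = 0.67

Trapezoidal AUC_0→11 (intramuscular injection):
  [0→1]: (0.00+43.82)/2 × 1 = 21.91
  [1→7]: (43.82+4.83)/2 × 6 = 145.95
  [7→8]: (4.83+3.29)/2 × 1 = 4.06
  [8→11]: (3.29+1.04)/2 × 3 = 6.495
  Sum = 178.415 mg/L·h
Tail: C_last/k_e = 1.04/0.385 = 2.701
AUC_0→∞ (intramuscular injection) = 178.415 + 2.701 = 181.116 mg/L·h
F = (AUC_ev/D_ev)/(AUC_iv/D_iv) = (181.116/600)/(67.6/150) = 0.30186/0.450667 = 0.6698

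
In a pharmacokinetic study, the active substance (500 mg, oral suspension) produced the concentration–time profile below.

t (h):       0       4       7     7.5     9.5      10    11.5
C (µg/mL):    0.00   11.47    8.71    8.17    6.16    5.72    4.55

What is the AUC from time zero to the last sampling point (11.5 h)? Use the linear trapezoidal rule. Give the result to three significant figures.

AUC = 82.4 µg/mL·h

Trapezoidal AUC_0→11.5:
  [0→4]: (0.00+11.47)/2 × 4 = 22.94
  [4→7]: (11.47+8.71)/2 × 3 = 30.27
  [7→7.5]: (8.71+8.17)/2 × 0.5 = 4.22
  [7.5→9.5]: (8.17+6.16)/2 × 2 = 14.33
  [9.5→10]: (6.16+5.72)/2 × 0.5 = 2.97
  [10→11.5]: (5.72+4.55)/2 × 1.5 = 7.7025
  Sum = 82.4325 µg/mL·h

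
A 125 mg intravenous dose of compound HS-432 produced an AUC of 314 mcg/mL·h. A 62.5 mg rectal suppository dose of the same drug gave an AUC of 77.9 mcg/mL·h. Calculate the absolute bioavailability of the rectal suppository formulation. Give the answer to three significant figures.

F = 0.496

F = (AUC_ev / D_ev) / (AUC_iv / D_iv)
  = (77.9/62.5) / (314/125)
  = 1.2464 / 2.512 = 0.4962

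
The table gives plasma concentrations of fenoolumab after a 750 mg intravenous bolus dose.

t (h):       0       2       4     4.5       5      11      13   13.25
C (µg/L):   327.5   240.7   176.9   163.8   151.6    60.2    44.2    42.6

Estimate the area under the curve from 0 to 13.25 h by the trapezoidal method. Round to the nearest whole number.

AUC = 1900 µg/L·h

Trapezoidal AUC_0→13.25:
  [0→2]: (327.5+240.7)/2 × 2 = 568.2
  [2→4]: (240.7+176.9)/2 × 2 = 417.6
  [4→4.5]: (176.9+163.8)/2 × 0.5 = 85.175
  [4.5→5]: (163.8+151.6)/2 × 0.5 = 78.85
  [5→11]: (151.6+60.2)/2 × 6 = 635.4
  [11→13]: (60.2+44.2)/2 × 2 = 104.4
  [13→13.25]: (44.2+42.6)/2 × 0.25 = 10.85
  Sum = 1900.475 µg/L·h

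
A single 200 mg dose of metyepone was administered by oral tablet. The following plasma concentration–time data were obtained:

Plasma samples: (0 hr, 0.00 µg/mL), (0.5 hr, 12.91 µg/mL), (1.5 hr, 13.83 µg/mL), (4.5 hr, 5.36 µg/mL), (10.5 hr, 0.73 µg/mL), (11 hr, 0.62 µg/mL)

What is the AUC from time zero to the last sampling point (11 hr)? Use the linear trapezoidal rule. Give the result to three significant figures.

AUC = 64.0 µg/mL·hr

Trapezoidal AUC_0→11:
  [0→0.5]: (0.00+12.91)/2 × 0.5 = 3.2275
  [0.5→1.5]: (12.91+13.83)/2 × 1 = 13.37
  [1.5→4.5]: (13.83+5.36)/2 × 3 = 28.785
  [4.5→10.5]: (5.36+0.73)/2 × 6 = 18.27
  [10.5→11]: (0.73+0.62)/2 × 0.5 = 0.3375
  Sum = 63.99 µg/mL·hr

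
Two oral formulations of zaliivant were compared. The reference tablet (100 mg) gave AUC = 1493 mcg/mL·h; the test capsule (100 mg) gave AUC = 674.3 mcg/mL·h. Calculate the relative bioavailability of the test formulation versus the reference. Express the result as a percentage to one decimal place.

F_rel = (AUC_test/D_test) / (AUC_ref/D_ref)
      = (674.3/100) / (1493/100)
      = 6.743 / 14.93 = 0.4516 = 45.16%

F_rel = 45.2%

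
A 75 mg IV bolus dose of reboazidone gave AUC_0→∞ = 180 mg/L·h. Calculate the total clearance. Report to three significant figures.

CL = 0.417 L/h

CL = Dose_iv / AUC_0→∞
   = 75 / 180 = 0.416667 L/h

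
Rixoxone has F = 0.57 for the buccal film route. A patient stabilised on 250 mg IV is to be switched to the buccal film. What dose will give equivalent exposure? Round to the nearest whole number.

D_buccal = 439 mg

For equal systemic exposure: F × D_ev = D_iv
D_ev = D_iv / F = 250 / 0.57 = 438.596 mg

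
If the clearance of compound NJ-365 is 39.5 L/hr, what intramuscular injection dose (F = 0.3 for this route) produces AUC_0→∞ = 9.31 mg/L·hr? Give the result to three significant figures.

Dose = CL × AUC_0→∞ / F
     = 39.5 × 9.31 / 0.3 = 1225.82 mg

Dose = 1230 mg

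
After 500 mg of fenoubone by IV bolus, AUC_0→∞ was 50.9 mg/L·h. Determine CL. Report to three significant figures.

CL = 9.82 L/h

CL = Dose_iv / AUC_0→∞
   = 500 / 50.9 = 9.82318 L/h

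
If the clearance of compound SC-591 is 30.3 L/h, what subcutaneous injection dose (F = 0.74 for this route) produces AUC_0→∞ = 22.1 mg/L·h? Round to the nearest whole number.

Dose = CL × AUC_0→∞ / F
     = 30.3 × 22.1 / 0.74 = 904.905 mg

Dose = 905 mg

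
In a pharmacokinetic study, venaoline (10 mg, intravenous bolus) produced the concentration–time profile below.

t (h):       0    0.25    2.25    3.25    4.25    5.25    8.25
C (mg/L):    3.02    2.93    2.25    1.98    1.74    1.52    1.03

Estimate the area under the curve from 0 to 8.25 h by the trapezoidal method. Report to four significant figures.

Trapezoidal AUC_0→8.25:
  [0→0.25]: (3.02+2.93)/2 × 0.25 = 0.74375
  [0.25→2.25]: (2.93+2.25)/2 × 2 = 5.18
  [2.25→3.25]: (2.25+1.98)/2 × 1 = 2.115
  [3.25→4.25]: (1.98+1.74)/2 × 1 = 1.86
  [4.25→5.25]: (1.74+1.52)/2 × 1 = 1.63
  [5.25→8.25]: (1.52+1.03)/2 × 3 = 3.825
  Sum = 15.35375 mg/L·h

AUC = 15.35 mg/L·h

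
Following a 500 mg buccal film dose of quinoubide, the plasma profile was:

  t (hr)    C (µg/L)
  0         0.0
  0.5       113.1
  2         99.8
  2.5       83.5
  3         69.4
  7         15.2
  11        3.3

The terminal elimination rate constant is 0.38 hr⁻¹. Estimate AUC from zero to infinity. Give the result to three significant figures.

Trapezoidal AUC_0→11:
  [0→0.5]: (0.0+113.1)/2 × 0.5 = 28.275
  [0.5→2]: (113.1+99.8)/2 × 1.5 = 159.675
  [2→2.5]: (99.8+83.5)/2 × 0.5 = 45.825
  [2.5→3]: (83.5+69.4)/2 × 0.5 = 38.225
  [3→7]: (69.4+15.2)/2 × 4 = 169.2
  [7→11]: (15.2+3.3)/2 × 4 = 37.0
  Sum = 478.2 µg/L·hr
Extrapolated tail: C_last / k_e = 3.3 / 0.38 = 8.684
AUC_0→∞ = 478.2 + 8.684 = 486.884 µg/L·hr

AUC = 487 µg/L·hr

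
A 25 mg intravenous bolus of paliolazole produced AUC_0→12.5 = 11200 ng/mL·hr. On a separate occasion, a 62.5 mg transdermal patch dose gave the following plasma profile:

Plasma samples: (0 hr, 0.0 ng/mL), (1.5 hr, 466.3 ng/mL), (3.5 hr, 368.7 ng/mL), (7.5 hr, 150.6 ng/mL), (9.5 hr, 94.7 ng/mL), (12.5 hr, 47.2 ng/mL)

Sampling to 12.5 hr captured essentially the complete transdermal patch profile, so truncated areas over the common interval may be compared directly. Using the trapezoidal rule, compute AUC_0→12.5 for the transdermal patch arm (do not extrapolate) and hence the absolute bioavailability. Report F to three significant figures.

F = 0.0958

Trapezoidal AUC_0→12.5 (transdermal patch):
  [0→1.5]: (0.0+466.3)/2 × 1.5 = 349.725
  [1.5→3.5]: (466.3+368.7)/2 × 2 = 835.0
  [3.5→7.5]: (368.7+150.6)/2 × 4 = 1038.6
  [7.5→9.5]: (150.6+94.7)/2 × 2 = 245.3
  [9.5→12.5]: (94.7+47.2)/2 × 3 = 212.85
  Sum = 2681.475 ng/mL·hr
F = (AUC_ev/D_ev)/(AUC_iv/D_iv) = (2681.475/62.5)/(11200/25) = 42.9036/448 = 0.0958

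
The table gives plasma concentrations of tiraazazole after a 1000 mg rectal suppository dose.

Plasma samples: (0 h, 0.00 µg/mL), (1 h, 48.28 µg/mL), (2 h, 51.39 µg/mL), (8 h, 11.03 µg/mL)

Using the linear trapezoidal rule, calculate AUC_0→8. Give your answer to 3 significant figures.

AUC = 261 µg/mL·h

Trapezoidal AUC_0→8:
  [0→1]: (0.00+48.28)/2 × 1 = 24.14
  [1→2]: (48.28+51.39)/2 × 1 = 49.835
  [2→8]: (51.39+11.03)/2 × 6 = 187.26
  Sum = 261.235 µg/mL·h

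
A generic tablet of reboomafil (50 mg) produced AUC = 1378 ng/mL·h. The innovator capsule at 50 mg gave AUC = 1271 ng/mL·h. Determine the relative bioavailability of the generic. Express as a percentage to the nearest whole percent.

F_rel = (AUC_test/D_test) / (AUC_ref/D_ref)
      = (1378/50) / (1271/50)
      = 27.56 / 25.42 = 1.0842 = 108.42%

F_rel = 108%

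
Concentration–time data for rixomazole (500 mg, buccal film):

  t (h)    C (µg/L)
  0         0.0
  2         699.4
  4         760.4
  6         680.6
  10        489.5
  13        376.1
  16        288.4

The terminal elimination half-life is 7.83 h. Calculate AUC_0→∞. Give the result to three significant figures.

AUC = 11500 µg/L·h

Trapezoidal AUC_0→16:
  [0→2]: (0.0+699.4)/2 × 2 = 699.4
  [2→4]: (699.4+760.4)/2 × 2 = 1459.8
  [4→6]: (760.4+680.6)/2 × 2 = 1441.0
  [6→10]: (680.6+489.5)/2 × 4 = 2340.2
  [10→13]: (489.5+376.1)/2 × 3 = 1298.4
  [13→16]: (376.1+288.4)/2 × 3 = 996.75
  Sum = 8235.55 µg/L·h
k_e = ln2 / t½ = 0.693147 / 7.83 = 0.0885 h^-1
Extrapolated tail: C_last / k_e = 288.4 / 0.0885 = 3258.757
AUC_0→∞ = 8235.55 + 3258.757 = 11494.307 µg/L·h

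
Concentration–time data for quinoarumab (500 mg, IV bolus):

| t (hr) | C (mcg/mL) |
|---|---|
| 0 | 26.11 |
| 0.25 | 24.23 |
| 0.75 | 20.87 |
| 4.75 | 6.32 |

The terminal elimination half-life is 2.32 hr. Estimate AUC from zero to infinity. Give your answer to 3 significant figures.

Trapezoidal AUC_0→4.75:
  [0→0.25]: (26.11+24.23)/2 × 0.25 = 6.2925
  [0.25→0.75]: (24.23+20.87)/2 × 0.5 = 11.275
  [0.75→4.75]: (20.87+6.32)/2 × 4 = 54.38
  Sum = 71.9475 mcg/mL·hr
k_e = ln2 / t½ = 0.693147 / 2.32 = 0.2988 hr^-1
Extrapolated tail: C_last / k_e = 6.32 / 0.2988 = 21.151
AUC_0→∞ = 71.9475 + 21.151 = 93.0985 mcg/mL·hr

AUC = 93.1 mcg/mL·hr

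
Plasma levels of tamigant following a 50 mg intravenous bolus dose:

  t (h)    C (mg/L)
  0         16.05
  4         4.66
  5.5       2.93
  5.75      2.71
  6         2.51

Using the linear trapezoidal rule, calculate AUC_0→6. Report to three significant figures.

Trapezoidal AUC_0→6:
  [0→4]: (16.05+4.66)/2 × 4 = 41.42
  [4→5.5]: (4.66+2.93)/2 × 1.5 = 5.6925
  [5.5→5.75]: (2.93+2.71)/2 × 0.25 = 0.705
  [5.75→6]: (2.71+2.51)/2 × 0.25 = 0.6525
  Sum = 48.47 mg/L·h

AUC = 48.5 mg/L·h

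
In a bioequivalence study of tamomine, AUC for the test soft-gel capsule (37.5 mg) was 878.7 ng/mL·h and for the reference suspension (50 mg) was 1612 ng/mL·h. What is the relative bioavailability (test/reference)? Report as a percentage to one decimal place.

F_rel = 72.7%

F_rel = (AUC_test/D_test) / (AUC_ref/D_ref)
      = (878.7/37.5) / (1612/50)
      = 23.432 / 32.24 = 0.7268 = 72.68%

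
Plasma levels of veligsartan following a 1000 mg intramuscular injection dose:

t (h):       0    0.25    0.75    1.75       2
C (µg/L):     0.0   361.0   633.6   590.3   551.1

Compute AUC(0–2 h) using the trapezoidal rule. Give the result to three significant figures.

AUC = 1050 µg/L·h

Trapezoidal AUC_0→2:
  [0→0.25]: (0.0+361.0)/2 × 0.25 = 45.125
  [0.25→0.75]: (361.0+633.6)/2 × 0.5 = 248.65
  [0.75→1.75]: (633.6+590.3)/2 × 1 = 611.95
  [1.75→2]: (590.3+551.1)/2 × 0.25 = 142.675
  Sum = 1048.4 µg/L·h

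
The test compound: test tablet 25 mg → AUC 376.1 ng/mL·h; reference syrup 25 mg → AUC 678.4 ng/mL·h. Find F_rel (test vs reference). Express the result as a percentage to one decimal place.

F_rel = 55.4%

F_rel = (AUC_test/D_test) / (AUC_ref/D_ref)
      = (376.1/25) / (678.4/25)
      = 15.044 / 27.136 = 0.5544 = 55.44%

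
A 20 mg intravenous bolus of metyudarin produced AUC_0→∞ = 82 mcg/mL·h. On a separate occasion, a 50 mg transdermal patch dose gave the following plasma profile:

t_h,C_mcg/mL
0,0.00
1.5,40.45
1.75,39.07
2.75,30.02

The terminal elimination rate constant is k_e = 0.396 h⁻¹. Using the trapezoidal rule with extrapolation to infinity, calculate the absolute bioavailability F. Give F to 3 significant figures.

Trapezoidal AUC_0→2.75 (transdermal patch):
  [0→1.5]: (0.00+40.45)/2 × 1.5 = 30.3375
  [1.5→1.75]: (40.45+39.07)/2 × 0.25 = 9.94
  [1.75→2.75]: (39.07+30.02)/2 × 1 = 34.545
  Sum = 74.8225 mcg/mL·h
Tail: C_last/k_e = 30.02/0.396 = 75.808
AUC_0→∞ (transdermal patch) = 74.8225 + 75.808 = 150.6305 mcg/mL·h
F = (AUC_ev/D_ev)/(AUC_iv/D_iv) = (150.6305/50)/(82/20) = 3.01261/4.1 = 0.7348

F = 0.735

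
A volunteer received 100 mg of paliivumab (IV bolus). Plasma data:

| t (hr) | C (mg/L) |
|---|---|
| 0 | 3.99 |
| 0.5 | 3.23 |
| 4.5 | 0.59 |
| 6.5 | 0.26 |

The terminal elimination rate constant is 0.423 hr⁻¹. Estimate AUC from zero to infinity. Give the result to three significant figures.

AUC = 10.9 mg/L·hr

Trapezoidal AUC_0→6.5:
  [0→0.5]: (3.99+3.23)/2 × 0.5 = 1.805
  [0.5→4.5]: (3.23+0.59)/2 × 4 = 7.64
  [4.5→6.5]: (0.59+0.26)/2 × 2 = 0.85
  Sum = 10.295 mg/L·hr
Extrapolated tail: C_last / k_e = 0.26 / 0.423 = 0.615
AUC_0→∞ = 10.295 + 0.615 = 10.91 mg/L·hr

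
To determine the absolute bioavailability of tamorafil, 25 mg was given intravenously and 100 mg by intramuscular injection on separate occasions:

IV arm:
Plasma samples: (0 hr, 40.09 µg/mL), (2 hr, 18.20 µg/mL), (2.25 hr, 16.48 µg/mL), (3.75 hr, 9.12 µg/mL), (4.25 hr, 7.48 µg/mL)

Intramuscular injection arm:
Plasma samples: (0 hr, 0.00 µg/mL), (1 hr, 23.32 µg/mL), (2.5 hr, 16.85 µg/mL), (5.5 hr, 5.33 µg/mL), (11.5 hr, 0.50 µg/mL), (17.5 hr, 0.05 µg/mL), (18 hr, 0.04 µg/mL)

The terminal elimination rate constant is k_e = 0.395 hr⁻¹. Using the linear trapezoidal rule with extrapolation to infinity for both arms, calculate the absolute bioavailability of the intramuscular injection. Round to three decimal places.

F = 0.225

Trapezoidal AUC_0→4.25 (IV):
  [0→2]: (40.09+18.20)/2 × 2 = 58.29
  [2→2.25]: (18.20+16.48)/2 × 0.25 = 4.335
  [2.25→3.75]: (16.48+9.12)/2 × 1.5 = 19.2
  [3.75→4.25]: (9.12+7.48)/2 × 0.5 = 4.15
  Sum = 85.975 µg/mL·hr
IV tail: 7.48/0.395 = 18.937; AUC_iv,0→∞ = 85.975 + 18.937 = 104.912 µg/mL·hr
Trapezoidal AUC_0→18 (intramuscular injection):
  [0→1]: (0.00+23.32)/2 × 1 = 11.66
  [1→2.5]: (23.32+16.85)/2 × 1.5 = 30.1275
  [2.5→5.5]: (16.85+5.33)/2 × 3 = 33.27
  [5.5→11.5]: (5.33+0.50)/2 × 6 = 17.49
  [11.5→17.5]: (0.50+0.05)/2 × 6 = 1.65
  [17.5→18]: (0.05+0.04)/2 × 0.5 = 0.0225
  Sum = 94.22 µg/mL·hr
intramuscular injection tail: 0.04/0.395 = 0.101; AUC_ev,0→∞ = 94.22 + 0.101 = 94.321 µg/mL·hr
F = (AUC_ev/D_ev)/(AUC_iv/D_iv) = (94.321/100)/(104.912/25) = 0.94321/4.19648 = 0.2248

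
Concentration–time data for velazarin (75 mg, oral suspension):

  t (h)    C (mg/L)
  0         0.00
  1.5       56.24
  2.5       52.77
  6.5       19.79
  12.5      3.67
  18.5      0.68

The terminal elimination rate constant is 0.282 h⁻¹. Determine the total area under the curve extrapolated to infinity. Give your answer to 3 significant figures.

Trapezoidal AUC_0→18.5:
  [0→1.5]: (0.00+56.24)/2 × 1.5 = 42.18
  [1.5→2.5]: (56.24+52.77)/2 × 1 = 54.505
  [2.5→6.5]: (52.77+19.79)/2 × 4 = 145.12
  [6.5→12.5]: (19.79+3.67)/2 × 6 = 70.38
  [12.5→18.5]: (3.67+0.68)/2 × 6 = 13.05
  Sum = 325.235 mg/L·h
Extrapolated tail: C_last / k_e = 0.68 / 0.282 = 2.411
AUC_0→∞ = 325.235 + 2.411 = 327.646 mg/L·h

AUC = 328 mg/L·h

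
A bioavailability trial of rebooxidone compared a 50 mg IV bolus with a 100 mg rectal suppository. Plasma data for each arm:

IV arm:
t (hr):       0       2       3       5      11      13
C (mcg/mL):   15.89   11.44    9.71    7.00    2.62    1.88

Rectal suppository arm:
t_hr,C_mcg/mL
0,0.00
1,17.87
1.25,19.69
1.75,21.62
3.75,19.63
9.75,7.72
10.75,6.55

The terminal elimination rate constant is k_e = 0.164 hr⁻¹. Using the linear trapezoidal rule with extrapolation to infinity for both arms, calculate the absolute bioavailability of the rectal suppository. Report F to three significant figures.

F = 0.977

Trapezoidal AUC_0→13 (IV):
  [0→2]: (15.89+11.44)/2 × 2 = 27.33
  [2→3]: (11.44+9.71)/2 × 1 = 10.575
  [3→5]: (9.71+7.00)/2 × 2 = 16.71
  [5→11]: (7.00+2.62)/2 × 6 = 28.86
  [11→13]: (2.62+1.88)/2 × 2 = 4.5
  Sum = 87.975 mcg/mL·hr
IV tail: 1.88/0.164 = 11.463; AUC_iv,0→∞ = 87.975 + 11.463 = 99.438 mcg/mL·hr
Trapezoidal AUC_0→10.75 (rectal suppository):
  [0→1]: (0.00+17.87)/2 × 1 = 8.935
  [1→1.25]: (17.87+19.69)/2 × 0.25 = 4.695
  [1.25→1.75]: (19.69+21.62)/2 × 0.5 = 10.3275
  [1.75→3.75]: (21.62+19.63)/2 × 2 = 41.25
  [3.75→9.75]: (19.63+7.72)/2 × 6 = 82.05
  [9.75→10.75]: (7.72+6.55)/2 × 1 = 7.135
  Sum = 154.3925 mcg/mL·hr
rectal suppository tail: 6.55/0.164 = 39.939; AUC_ev,0→∞ = 154.3925 + 39.939 = 194.3315 mcg/mL·hr
F = (AUC_ev/D_ev)/(AUC_iv/D_iv) = (194.3315/100)/(99.438/50) = 1.943315/1.98876 = 0.9771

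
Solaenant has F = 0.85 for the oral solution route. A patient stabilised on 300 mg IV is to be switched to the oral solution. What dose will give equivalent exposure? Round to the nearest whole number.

For equal systemic exposure: F × D_ev = D_iv
D_ev = D_iv / F = 300 / 0.85 = 352.941 mg

D_oral = 353 mg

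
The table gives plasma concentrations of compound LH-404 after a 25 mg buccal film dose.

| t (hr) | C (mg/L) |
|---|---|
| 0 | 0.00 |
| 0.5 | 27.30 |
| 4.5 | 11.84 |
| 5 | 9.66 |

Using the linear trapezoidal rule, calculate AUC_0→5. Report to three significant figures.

Trapezoidal AUC_0→5:
  [0→0.5]: (0.00+27.30)/2 × 0.5 = 6.825
  [0.5→4.5]: (27.30+11.84)/2 × 4 = 78.28
  [4.5→5]: (11.84+9.66)/2 × 0.5 = 5.375
  Sum = 90.48 mg/L·hr

AUC = 90.5 mg/L·hr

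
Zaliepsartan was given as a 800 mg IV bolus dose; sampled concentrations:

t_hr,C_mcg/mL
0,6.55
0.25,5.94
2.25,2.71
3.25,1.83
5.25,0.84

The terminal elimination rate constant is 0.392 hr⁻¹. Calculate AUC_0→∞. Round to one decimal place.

AUC = 17.3 mcg/mL·hr

Trapezoidal AUC_0→5.25:
  [0→0.25]: (6.55+5.94)/2 × 0.25 = 1.56125
  [0.25→2.25]: (5.94+2.71)/2 × 2 = 8.65
  [2.25→3.25]: (2.71+1.83)/2 × 1 = 2.27
  [3.25→5.25]: (1.83+0.84)/2 × 2 = 2.67
  Sum = 15.15125 mcg/mL·hr
Extrapolated tail: C_last / k_e = 0.84 / 0.392 = 2.143
AUC_0→∞ = 15.15125 + 2.143 = 17.29425 mcg/mL·hr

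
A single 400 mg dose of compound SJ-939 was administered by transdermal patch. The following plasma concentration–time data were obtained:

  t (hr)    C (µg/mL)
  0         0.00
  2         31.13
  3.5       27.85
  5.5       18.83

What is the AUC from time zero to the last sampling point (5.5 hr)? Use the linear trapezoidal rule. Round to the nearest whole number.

Trapezoidal AUC_0→5.5:
  [0→2]: (0.00+31.13)/2 × 2 = 31.13
  [2→3.5]: (31.13+27.85)/2 × 1.5 = 44.235
  [3.5→5.5]: (27.85+18.83)/2 × 2 = 46.68
  Sum = 122.045 µg/mL·hr

AUC = 122 µg/mL·hr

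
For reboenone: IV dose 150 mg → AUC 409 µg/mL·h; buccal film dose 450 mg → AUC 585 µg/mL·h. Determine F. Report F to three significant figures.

F = 0.477

F = (AUC_ev / D_ev) / (AUC_iv / D_iv)
  = (585/450) / (409/150)
  = 1.3 / 2.72667 = 0.4768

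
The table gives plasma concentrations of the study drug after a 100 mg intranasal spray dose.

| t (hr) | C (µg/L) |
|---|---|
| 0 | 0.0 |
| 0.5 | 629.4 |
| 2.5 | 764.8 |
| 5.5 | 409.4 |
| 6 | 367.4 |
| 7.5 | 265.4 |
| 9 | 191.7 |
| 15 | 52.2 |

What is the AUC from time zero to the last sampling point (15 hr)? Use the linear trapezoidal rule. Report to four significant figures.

Trapezoidal AUC_0→15:
  [0→0.5]: (0.0+629.4)/2 × 0.5 = 157.35
  [0.5→2.5]: (629.4+764.8)/2 × 2 = 1394.2
  [2.5→5.5]: (764.8+409.4)/2 × 3 = 1761.3
  [5.5→6]: (409.4+367.4)/2 × 0.5 = 194.2
  [6→7.5]: (367.4+265.4)/2 × 1.5 = 474.6
  [7.5→9]: (265.4+191.7)/2 × 1.5 = 342.825
  [9→15]: (191.7+52.2)/2 × 6 = 731.7
  Sum = 5056.175 µg/L·hr

AUC = 5056 µg/L·hr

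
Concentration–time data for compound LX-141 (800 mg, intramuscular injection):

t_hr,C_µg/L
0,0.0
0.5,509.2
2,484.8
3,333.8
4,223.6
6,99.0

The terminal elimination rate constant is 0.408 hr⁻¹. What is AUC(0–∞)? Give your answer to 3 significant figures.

AUC = 2130 µg/L·hr

Trapezoidal AUC_0→6:
  [0→0.5]: (0.0+509.2)/2 × 0.5 = 127.3
  [0.5→2]: (509.2+484.8)/2 × 1.5 = 745.5
  [2→3]: (484.8+333.8)/2 × 1 = 409.3
  [3→4]: (333.8+223.6)/2 × 1 = 278.7
  [4→6]: (223.6+99.0)/2 × 2 = 322.6
  Sum = 1883.4 µg/L·hr
Extrapolated tail: C_last / k_e = 99.0 / 0.408 = 242.647
AUC_0→∞ = 1883.4 + 242.647 = 2126.047 µg/L·hr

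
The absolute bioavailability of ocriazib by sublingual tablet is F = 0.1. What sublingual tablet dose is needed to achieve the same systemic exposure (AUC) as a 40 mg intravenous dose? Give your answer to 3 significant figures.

D_sublingual = 400 mg

For equal systemic exposure: F × D_ev = D_iv
D_ev = D_iv / F = 40 / 0.1 = 400 mg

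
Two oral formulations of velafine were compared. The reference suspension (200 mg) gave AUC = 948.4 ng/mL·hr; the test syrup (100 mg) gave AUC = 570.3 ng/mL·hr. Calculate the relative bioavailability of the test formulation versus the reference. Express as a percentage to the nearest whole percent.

F_rel = 120%

F_rel = (AUC_test/D_test) / (AUC_ref/D_ref)
      = (570.3/100) / (948.4/200)
      = 5.703 / 4.742 = 1.2027 = 120.27%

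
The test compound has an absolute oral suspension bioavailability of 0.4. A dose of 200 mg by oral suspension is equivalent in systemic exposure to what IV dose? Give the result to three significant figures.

D_iv = 80.0 mg

Systemic exposure from an extravascular dose = F × D_ev, so the equivalent IV dose is F × D_ev.
D_iv = F × D_ev = 0.4 × 200 = 80 mg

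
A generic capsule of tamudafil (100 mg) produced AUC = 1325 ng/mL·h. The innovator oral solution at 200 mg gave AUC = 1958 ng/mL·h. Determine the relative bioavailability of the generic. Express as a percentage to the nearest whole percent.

F_rel = 135%

F_rel = (AUC_test/D_test) / (AUC_ref/D_ref)
      = (1325/100) / (1958/200)
      = 13.25 / 9.79 = 1.3534 = 135.34%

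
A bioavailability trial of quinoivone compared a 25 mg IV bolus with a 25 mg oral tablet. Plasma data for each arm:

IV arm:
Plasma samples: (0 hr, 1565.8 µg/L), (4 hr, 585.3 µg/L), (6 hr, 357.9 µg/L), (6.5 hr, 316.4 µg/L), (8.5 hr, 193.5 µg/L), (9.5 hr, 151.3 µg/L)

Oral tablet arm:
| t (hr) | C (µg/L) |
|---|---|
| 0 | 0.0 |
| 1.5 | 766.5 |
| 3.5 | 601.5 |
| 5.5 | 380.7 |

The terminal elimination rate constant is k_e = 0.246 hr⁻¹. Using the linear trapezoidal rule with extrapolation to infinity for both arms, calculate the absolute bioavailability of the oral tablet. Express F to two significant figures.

F = 0.67

Trapezoidal AUC_0→9.5 (IV):
  [0→4]: (1565.8+585.3)/2 × 4 = 4302.2
  [4→6]: (585.3+357.9)/2 × 2 = 943.2
  [6→6.5]: (357.9+316.4)/2 × 0.5 = 168.575
  [6.5→8.5]: (316.4+193.5)/2 × 2 = 509.9
  [8.5→9.5]: (193.5+151.3)/2 × 1 = 172.4
  Sum = 6096.275 µg/L·hr
IV tail: 151.3/0.246 = 615.041; AUC_iv,0→∞ = 6096.275 + 615.041 = 6711.316 µg/L·hr
Trapezoidal AUC_0→5.5 (oral tablet):
  [0→1.5]: (0.0+766.5)/2 × 1.5 = 574.875
  [1.5→3.5]: (766.5+601.5)/2 × 2 = 1368.0
  [3.5→5.5]: (601.5+380.7)/2 × 2 = 982.2
  Sum = 2925.075 µg/L·hr
oral tablet tail: 380.7/0.246 = 1547.561; AUC_ev,0→∞ = 2925.075 + 1547.561 = 4472.636 µg/L·hr
F = (AUC_ev/D_ev)/(AUC_iv/D_iv) = (4472.636/25)/(6711.316/25) = 178.90544/268.45264 = 0.6664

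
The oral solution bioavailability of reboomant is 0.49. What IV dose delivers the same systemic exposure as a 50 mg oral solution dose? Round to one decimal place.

D_iv = 24.5 mg

Systemic exposure from an extravascular dose = F × D_ev, so the equivalent IV dose is F × D_ev.
D_iv = F × D_ev = 0.49 × 50 = 24.5 mg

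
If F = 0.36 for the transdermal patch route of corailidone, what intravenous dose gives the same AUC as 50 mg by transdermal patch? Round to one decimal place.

Systemic exposure from an extravascular dose = F × D_ev, so the equivalent IV dose is F × D_ev.
D_iv = F × D_ev = 0.36 × 50 = 18 mg

D_iv = 18.0 mg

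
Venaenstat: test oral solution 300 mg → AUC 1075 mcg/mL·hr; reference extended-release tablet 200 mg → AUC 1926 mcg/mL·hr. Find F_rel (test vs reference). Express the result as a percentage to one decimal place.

F_rel = 37.2%

F_rel = (AUC_test/D_test) / (AUC_ref/D_ref)
      = (1075/300) / (1926/200)
      = 3.58333 / 9.63 = 0.3721 = 37.21%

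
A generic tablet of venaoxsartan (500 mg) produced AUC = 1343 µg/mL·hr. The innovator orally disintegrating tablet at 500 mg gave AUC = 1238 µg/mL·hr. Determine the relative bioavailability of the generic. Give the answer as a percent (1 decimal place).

F_rel = (AUC_test/D_test) / (AUC_ref/D_ref)
      = (1343/500) / (1238/500)
      = 2.686 / 2.476 = 1.0848 = 108.48%

F_rel = 108.5%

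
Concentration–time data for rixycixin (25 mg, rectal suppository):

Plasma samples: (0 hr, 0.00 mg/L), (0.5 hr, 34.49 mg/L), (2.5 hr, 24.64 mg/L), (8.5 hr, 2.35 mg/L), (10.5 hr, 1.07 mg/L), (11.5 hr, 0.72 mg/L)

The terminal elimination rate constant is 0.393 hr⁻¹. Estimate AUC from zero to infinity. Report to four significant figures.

Trapezoidal AUC_0→11.5:
  [0→0.5]: (0.00+34.49)/2 × 0.5 = 8.6225
  [0.5→2.5]: (34.49+24.64)/2 × 2 = 59.13
  [2.5→8.5]: (24.64+2.35)/2 × 6 = 80.97
  [8.5→10.5]: (2.35+1.07)/2 × 2 = 3.42
  [10.5→11.5]: (1.07+0.72)/2 × 1 = 0.895
  Sum = 153.0375 mg/L·hr
Extrapolated tail: C_last / k_e = 0.72 / 0.393 = 1.832
AUC_0→∞ = 153.0375 + 1.832 = 154.8695 mg/L·hr

AUC = 154.9 mg/L·hr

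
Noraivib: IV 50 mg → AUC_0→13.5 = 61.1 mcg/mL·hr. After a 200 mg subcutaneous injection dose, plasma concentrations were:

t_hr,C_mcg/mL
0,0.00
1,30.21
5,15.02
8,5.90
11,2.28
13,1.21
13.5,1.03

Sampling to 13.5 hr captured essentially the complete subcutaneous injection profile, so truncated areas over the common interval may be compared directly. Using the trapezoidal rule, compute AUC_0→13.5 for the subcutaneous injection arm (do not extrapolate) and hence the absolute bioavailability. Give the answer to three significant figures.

F = 0.627

Trapezoidal AUC_0→13.5 (subcutaneous injection):
  [0→1]: (0.00+30.21)/2 × 1 = 15.105
  [1→5]: (30.21+15.02)/2 × 4 = 90.46
  [5→8]: (15.02+5.90)/2 × 3 = 31.38
  [8→11]: (5.90+2.28)/2 × 3 = 12.27
  [11→13]: (2.28+1.21)/2 × 2 = 3.49
  [13→13.5]: (1.21+1.03)/2 × 0.5 = 0.56
  Sum = 153.265 mcg/mL·hr
F = (AUC_ev/D_ev)/(AUC_iv/D_iv) = (153.265/200)/(61.1/50) = 0.766325/1.222 = 0.6271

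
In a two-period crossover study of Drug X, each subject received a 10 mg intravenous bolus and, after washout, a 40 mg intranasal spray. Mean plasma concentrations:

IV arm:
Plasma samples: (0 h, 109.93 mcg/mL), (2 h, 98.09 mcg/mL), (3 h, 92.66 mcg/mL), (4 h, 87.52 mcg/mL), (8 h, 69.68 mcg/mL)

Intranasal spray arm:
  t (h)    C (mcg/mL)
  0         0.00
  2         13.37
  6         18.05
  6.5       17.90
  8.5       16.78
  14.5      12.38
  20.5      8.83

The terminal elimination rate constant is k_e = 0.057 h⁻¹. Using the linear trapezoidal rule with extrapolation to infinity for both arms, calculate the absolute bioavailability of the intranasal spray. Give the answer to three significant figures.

F = 0.0552

Trapezoidal AUC_0→8 (IV):
  [0→2]: (109.93+98.09)/2 × 2 = 208.02
  [2→3]: (98.09+92.66)/2 × 1 = 95.375
  [3→4]: (92.66+87.52)/2 × 1 = 90.09
  [4→8]: (87.52+69.68)/2 × 4 = 314.4
  Sum = 707.885 mcg/mL·h
IV tail: 69.68/0.057 = 1222.456; AUC_iv,0→∞ = 707.885 + 1222.456 = 1930.341 mcg/mL·h
Trapezoidal AUC_0→20.5 (intranasal spray):
  [0→2]: (0.00+13.37)/2 × 2 = 13.37
  [2→6]: (13.37+18.05)/2 × 4 = 62.84
  [6→6.5]: (18.05+17.90)/2 × 0.5 = 8.9875
  [6.5→8.5]: (17.90+16.78)/2 × 2 = 34.68
  [8.5→14.5]: (16.78+12.38)/2 × 6 = 87.48
  [14.5→20.5]: (12.38+8.83)/2 × 6 = 63.63
  Sum = 270.9875 mcg/mL·h
intranasal spray tail: 8.83/0.057 = 154.912; AUC_ev,0→∞ = 270.9875 + 154.912 = 425.8995 mcg/mL·h
F = (AUC_ev/D_ev)/(AUC_iv/D_iv) = (425.8995/40)/(1930.341/10) = 10.6475/193.0341 = 0.0552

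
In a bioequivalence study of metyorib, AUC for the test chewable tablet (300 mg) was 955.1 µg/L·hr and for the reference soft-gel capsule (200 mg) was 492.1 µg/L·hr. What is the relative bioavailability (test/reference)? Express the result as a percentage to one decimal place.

F_rel = (AUC_test/D_test) / (AUC_ref/D_ref)
      = (955.1/300) / (492.1/200)
      = 3.18367 / 2.4605 = 1.2939 = 129.39%

F_rel = 129.4%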